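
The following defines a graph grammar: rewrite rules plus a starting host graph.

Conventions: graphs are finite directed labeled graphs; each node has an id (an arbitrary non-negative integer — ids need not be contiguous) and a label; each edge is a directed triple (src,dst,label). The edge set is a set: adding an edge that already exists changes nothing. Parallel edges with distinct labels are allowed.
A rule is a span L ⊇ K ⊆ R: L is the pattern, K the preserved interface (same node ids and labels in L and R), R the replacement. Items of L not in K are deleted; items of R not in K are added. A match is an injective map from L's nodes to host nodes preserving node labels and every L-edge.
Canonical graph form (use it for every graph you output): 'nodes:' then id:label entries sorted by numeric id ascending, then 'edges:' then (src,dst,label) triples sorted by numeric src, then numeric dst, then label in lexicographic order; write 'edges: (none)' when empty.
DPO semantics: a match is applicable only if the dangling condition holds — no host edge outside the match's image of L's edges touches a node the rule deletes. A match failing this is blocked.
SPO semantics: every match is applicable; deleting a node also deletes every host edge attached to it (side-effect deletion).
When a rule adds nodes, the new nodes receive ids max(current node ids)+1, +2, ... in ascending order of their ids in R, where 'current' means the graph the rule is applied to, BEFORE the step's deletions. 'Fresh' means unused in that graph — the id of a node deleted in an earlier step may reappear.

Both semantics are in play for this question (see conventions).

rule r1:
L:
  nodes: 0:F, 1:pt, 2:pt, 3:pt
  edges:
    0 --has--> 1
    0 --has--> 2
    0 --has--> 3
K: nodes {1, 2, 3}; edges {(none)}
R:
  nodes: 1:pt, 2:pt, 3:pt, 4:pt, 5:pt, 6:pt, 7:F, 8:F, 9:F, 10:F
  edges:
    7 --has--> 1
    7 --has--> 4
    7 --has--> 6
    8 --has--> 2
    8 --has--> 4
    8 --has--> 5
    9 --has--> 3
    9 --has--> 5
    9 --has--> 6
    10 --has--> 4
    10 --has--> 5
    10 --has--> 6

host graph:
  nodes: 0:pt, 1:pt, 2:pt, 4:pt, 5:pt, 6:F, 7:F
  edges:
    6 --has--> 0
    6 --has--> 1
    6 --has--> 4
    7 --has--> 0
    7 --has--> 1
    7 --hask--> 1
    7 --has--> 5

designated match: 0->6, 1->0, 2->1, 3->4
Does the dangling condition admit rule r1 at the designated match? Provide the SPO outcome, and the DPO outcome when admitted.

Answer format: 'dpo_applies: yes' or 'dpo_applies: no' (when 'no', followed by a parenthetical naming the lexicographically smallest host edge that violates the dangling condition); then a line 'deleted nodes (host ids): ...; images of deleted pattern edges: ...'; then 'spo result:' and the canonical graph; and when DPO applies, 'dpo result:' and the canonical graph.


dpo_applies: yes
deleted nodes (host ids): 6; images of deleted pattern edges: (6,0,has); (6,1,has); (6,4,has)
spo result:
nodes: 0:pt, 1:pt, 2:pt, 4:pt, 5:pt, 7:F, 8:pt, 9:pt, 10:pt, 11:F, 12:F, 13:F, 14:F
edges: (7,0,has); (7,1,has); (7,1,hask); (7,5,has); (11,0,has); (11,8,has); (11,10,has); (12,1,has); (12,8,has); (12,9,has); (13,4,has); (13,9,has); (13,10,has); (14,8,has); (14,9,has); (14,10,has)
dpo result:
nodes: 0:pt, 1:pt, 2:pt, 4:pt, 5:pt, 7:F, 8:pt, 9:pt, 10:pt, 11:F, 12:F, 13:F, 14:F
edges: (7,0,has); (7,1,has); (7,1,hask); (7,5,has); (11,0,has); (11,8,has); (11,10,has); (12,1,has); (12,8,has); (12,9,has); (13,4,has); (13,9,has); (13,10,has); (14,8,has); (14,9,has); (14,10,has)


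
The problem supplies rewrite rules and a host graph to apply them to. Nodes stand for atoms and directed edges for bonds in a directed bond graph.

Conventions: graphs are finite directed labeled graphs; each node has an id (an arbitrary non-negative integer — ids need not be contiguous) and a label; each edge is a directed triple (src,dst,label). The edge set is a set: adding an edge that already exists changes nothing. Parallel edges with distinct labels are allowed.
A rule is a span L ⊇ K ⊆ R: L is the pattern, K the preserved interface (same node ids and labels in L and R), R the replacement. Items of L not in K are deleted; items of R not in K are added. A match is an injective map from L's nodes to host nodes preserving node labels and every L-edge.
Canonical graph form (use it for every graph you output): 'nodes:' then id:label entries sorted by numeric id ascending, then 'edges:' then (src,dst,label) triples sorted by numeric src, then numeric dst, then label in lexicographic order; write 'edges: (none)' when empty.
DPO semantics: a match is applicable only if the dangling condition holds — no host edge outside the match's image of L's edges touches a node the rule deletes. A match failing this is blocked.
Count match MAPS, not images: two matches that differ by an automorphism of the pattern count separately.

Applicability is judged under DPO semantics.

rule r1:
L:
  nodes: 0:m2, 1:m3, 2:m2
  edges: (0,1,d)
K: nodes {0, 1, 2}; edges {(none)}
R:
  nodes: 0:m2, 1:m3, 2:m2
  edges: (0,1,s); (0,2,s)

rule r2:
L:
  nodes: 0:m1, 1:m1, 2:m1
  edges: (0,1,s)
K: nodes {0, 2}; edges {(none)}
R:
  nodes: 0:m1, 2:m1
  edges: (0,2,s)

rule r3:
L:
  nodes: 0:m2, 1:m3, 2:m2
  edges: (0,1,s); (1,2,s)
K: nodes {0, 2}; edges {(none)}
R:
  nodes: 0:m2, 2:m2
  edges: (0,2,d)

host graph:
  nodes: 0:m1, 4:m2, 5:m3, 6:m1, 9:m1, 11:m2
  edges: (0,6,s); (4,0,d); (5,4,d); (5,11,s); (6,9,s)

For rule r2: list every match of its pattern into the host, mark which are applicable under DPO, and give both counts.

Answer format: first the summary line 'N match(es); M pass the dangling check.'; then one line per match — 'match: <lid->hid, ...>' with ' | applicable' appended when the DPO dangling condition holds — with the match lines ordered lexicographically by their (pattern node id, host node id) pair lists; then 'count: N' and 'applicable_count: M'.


2 match(es); 1 pass the dangling check.
match: 0->0, 1->6, 2->9
match: 0->6, 1->9, 2->0 | applicable
count: 2
applicable_count: 1


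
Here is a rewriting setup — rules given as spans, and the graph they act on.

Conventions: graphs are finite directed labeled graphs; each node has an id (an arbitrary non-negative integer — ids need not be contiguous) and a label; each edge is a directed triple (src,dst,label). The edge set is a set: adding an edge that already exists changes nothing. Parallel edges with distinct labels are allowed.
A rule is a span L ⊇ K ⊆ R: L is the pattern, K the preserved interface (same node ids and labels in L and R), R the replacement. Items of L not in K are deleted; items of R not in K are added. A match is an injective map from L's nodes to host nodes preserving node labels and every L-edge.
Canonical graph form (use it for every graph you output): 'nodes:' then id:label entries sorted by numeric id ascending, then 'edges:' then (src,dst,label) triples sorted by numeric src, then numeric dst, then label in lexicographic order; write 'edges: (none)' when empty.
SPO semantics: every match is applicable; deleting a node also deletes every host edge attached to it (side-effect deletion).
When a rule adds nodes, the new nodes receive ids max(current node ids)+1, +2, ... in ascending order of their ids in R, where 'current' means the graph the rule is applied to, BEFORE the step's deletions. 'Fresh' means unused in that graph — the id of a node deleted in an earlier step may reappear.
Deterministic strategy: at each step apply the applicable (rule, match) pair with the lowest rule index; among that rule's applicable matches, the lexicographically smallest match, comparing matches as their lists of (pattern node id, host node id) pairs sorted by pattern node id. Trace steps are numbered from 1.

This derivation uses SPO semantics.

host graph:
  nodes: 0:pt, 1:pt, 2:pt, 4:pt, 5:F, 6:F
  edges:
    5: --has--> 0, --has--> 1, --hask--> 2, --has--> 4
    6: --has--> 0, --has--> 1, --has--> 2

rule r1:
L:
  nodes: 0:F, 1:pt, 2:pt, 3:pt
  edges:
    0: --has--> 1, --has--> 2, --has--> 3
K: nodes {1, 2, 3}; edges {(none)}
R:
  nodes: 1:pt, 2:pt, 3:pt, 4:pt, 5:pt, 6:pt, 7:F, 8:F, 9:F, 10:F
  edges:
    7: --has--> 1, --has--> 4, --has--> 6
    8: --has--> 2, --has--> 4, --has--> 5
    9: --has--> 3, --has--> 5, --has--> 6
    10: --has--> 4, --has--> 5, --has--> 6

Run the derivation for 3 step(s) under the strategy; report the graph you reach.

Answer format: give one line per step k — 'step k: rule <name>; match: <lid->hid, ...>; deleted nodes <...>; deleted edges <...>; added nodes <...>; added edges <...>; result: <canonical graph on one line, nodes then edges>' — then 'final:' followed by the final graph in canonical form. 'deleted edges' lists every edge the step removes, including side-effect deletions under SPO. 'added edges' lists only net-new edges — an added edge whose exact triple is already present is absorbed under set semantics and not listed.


step 1: rule r1; match: 0->5, 1->0, 2->1, 3->4; deleted nodes 5; deleted edges (5,0,has); (5,1,has); (5,2,hask); (5,4,has); added nodes 7, 8, 9, 10, 11, 12, 13; added edges (10,0,has); (10,7,has); (10,9,has); (11,1,has); (11,7,has); (11,8,has); (12,4,has); (12,8,has); (12,9,has); (13,7,has); (13,8,has); (13,9,has); result: nodes: 0:pt, 1:pt, 2:pt, 4:pt, 6:F, 7:pt, 8:pt, 9:pt, 10:F, 11:F, 12:F, 13:F edges: (6,0,has); (6,1,has); (6,2,has); (10,0,has); (10,7,has); (10,9,has); (11,1,has); (11,7,has); (11,8,has); (12,4,has); (12,8,has); (12,9,has); (13,7,has); (13,8,has); (13,9,has)
step 2: rule r1; match: 0->6, 1->0, 2->1, 3->2; deleted nodes 6; deleted edges (6,0,has); (6,1,has); (6,2,has); added nodes 14, 15, 16, 17, 18, 19, 20; added edges (17,0,has); (17,14,has); (17,16,has); (18,1,has); (18,14,has); (18,15,has); (19,2,has); (19,15,has); (19,16,has); (20,14,has); (20,15,has); (20,16,has); result: nodes: 0:pt, 1:pt, 2:pt, 4:pt, 7:pt, 8:pt, 9:pt, 10:F, 11:F, 12:F, 13:F, 14:pt, 15:pt, 16:pt, 17:F, 18:F, 19:F, 20:F edges: (10,0,has); (10,7,has); (10,9,has); (11,1,has); (11,7,has); (11,8,has); (12,4,has); (12,8,has); (12,9,has); (13,7,has); (13,8,has); (13,9,has); (17,0,has); (17,14,has); (17,16,has); (18,1,has); (18,14,has); (18,15,has); (19,2,has); (19,15,has); (19,16,has); (20,14,has); (20,15,has); (20,16,has)
step 3: rule r1; match: 0->10, 1->0, 2->7, 3->9; deleted nodes 10; deleted edges (10,0,has); (10,7,has); (10,9,has); added nodes 21, 22, 23, 24, 25, 26, 27; added edges (24,0,has); (24,21,has); (24,23,has); (25,7,has); (25,21,has); (25,22,has); (26,9,has); (26,22,has); (26,23,has); (27,21,has); (27,22,has); (27,23,has); result: nodes: 0:pt, 1:pt, 2:pt, 4:pt, 7:pt, 8:pt, 9:pt, 11:F, 12:F, 13:F, 14:pt, 15:pt, 16:pt, 17:F, 18:F, 19:F, 20:F, 21:pt, 22:pt, 23:pt, 24:F, 25:F, 26:F, 27:F edges: (11,1,has); (11,7,has); (11,8,has); (12,4,has); (12,8,has); (12,9,has); (13,7,has); (13,8,has); (13,9,has); (17,0,has); (17,14,has); (17,16,has); (18,1,has); (18,14,has); (18,15,has); (19,2,has); (19,15,has); (19,16,has); (20,14,has); (20,15,has); (20,16,has); (24,0,has); (24,21,has); (24,23,has); (25,7,has); (25,21,has); (25,22,has); (26,9,has); (26,22,has); (26,23,has); (27,21,has); (27,22,has); (27,23,has)
final:
nodes: 0:pt, 1:pt, 2:pt, 4:pt, 7:pt, 8:pt, 9:pt, 11:F, 12:F, 13:F, 14:pt, 15:pt, 16:pt, 17:F, 18:F, 19:F, 20:F, 21:pt, 22:pt, 23:pt, 24:F, 25:F, 26:F, 27:F
edges: (11,1,has); (11,7,has); (11,8,has); (12,4,has); (12,8,has); (12,9,has); (13,7,has); (13,8,has); (13,9,has); (17,0,has); (17,14,has); (17,16,has); (18,1,has); (18,14,has); (18,15,has); (19,2,has); (19,15,has); (19,16,has); (20,14,has); (20,15,has); (20,16,has); (24,0,has); (24,21,has); (24,23,has); (25,7,has); (25,21,has); (25,22,has); (26,9,has); (26,22,has); (26,23,has); (27,21,has); (27,22,has); (27,23,has)


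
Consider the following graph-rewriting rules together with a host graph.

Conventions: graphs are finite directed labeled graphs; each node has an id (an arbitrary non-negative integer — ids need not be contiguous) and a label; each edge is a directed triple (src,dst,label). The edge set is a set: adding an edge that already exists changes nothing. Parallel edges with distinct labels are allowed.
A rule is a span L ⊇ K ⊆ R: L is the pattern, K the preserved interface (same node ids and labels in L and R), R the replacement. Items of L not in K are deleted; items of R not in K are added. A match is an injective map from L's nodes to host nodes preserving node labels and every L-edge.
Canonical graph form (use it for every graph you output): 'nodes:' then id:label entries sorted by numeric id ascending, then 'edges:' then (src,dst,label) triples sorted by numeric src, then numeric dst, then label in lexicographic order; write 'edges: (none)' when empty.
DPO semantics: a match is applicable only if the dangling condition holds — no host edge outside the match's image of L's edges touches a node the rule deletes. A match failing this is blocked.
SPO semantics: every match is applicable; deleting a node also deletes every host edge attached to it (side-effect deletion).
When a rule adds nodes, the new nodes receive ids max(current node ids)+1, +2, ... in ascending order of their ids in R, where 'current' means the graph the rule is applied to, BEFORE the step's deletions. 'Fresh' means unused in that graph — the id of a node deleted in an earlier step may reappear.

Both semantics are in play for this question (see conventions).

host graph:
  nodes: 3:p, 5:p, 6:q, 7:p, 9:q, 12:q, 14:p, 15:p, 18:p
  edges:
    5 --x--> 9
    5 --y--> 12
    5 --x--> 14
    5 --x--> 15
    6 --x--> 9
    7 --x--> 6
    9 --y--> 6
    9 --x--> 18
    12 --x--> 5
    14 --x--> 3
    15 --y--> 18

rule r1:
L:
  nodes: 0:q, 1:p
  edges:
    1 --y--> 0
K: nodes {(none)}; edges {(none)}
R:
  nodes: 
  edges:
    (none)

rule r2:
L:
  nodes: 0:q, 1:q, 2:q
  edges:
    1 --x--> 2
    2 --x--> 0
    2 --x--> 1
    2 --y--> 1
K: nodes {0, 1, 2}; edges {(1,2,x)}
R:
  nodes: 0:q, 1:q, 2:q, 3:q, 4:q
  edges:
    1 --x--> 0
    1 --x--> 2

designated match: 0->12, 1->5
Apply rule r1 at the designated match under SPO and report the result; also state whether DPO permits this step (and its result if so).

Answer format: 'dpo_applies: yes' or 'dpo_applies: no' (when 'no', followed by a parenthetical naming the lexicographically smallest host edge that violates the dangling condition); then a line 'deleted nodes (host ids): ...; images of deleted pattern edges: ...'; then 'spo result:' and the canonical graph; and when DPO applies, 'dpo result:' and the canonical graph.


dpo_applies: no
(the rule deletes node 5, which keeps host edge (5,9,x) outside the match image — the dangling condition fails, DPO blocks; SPO proceeds and side-deletes such edges)
deleted nodes (host ids): 5, 12; images of deleted pattern edges: (5,12,y)
spo result:
nodes: 3:p, 6:q, 7:p, 9:q, 14:p, 15:p, 18:p
edges: (6,9,x); (7,6,x); (9,6,y); (9,18,x); (14,3,x); (15,18,y)


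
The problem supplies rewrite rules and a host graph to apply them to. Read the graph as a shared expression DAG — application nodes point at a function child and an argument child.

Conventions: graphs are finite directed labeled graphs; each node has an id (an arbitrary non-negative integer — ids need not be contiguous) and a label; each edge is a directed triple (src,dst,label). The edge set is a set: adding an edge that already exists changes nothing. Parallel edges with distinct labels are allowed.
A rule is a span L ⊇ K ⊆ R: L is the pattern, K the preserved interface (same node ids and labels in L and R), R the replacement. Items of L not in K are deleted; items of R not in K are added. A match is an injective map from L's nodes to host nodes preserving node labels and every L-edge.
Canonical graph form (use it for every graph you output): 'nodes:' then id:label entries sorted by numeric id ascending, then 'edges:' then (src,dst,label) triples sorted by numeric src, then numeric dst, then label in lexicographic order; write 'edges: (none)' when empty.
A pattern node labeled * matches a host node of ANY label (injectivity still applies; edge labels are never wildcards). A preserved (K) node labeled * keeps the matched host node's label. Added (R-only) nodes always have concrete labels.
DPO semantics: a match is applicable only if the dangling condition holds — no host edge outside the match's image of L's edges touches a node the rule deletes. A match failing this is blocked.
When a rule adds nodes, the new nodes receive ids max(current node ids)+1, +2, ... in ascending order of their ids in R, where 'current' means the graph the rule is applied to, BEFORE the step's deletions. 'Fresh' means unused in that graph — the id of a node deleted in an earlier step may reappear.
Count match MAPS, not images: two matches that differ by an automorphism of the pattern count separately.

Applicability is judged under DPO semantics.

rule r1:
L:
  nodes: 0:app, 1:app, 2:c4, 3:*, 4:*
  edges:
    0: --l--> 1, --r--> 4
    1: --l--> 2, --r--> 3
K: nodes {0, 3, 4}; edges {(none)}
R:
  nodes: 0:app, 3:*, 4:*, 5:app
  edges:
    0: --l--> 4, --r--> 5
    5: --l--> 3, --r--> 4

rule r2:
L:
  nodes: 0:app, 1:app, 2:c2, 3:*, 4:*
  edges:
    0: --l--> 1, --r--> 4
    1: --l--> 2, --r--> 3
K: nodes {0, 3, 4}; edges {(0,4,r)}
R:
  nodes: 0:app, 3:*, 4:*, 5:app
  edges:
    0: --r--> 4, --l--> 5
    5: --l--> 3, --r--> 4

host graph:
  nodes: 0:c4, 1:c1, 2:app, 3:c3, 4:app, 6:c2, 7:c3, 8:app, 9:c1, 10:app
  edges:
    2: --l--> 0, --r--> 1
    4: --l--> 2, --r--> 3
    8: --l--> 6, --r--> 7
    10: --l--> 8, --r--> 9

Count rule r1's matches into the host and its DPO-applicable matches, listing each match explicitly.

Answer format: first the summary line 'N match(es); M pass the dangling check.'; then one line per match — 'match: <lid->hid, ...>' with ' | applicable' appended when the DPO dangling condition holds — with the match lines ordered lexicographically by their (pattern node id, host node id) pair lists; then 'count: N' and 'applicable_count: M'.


1 match(es); 1 pass the dangling check.
match: 0->4, 1->2, 2->0, 3->1, 4->3 | applicable
count: 1
applicable_count: 1


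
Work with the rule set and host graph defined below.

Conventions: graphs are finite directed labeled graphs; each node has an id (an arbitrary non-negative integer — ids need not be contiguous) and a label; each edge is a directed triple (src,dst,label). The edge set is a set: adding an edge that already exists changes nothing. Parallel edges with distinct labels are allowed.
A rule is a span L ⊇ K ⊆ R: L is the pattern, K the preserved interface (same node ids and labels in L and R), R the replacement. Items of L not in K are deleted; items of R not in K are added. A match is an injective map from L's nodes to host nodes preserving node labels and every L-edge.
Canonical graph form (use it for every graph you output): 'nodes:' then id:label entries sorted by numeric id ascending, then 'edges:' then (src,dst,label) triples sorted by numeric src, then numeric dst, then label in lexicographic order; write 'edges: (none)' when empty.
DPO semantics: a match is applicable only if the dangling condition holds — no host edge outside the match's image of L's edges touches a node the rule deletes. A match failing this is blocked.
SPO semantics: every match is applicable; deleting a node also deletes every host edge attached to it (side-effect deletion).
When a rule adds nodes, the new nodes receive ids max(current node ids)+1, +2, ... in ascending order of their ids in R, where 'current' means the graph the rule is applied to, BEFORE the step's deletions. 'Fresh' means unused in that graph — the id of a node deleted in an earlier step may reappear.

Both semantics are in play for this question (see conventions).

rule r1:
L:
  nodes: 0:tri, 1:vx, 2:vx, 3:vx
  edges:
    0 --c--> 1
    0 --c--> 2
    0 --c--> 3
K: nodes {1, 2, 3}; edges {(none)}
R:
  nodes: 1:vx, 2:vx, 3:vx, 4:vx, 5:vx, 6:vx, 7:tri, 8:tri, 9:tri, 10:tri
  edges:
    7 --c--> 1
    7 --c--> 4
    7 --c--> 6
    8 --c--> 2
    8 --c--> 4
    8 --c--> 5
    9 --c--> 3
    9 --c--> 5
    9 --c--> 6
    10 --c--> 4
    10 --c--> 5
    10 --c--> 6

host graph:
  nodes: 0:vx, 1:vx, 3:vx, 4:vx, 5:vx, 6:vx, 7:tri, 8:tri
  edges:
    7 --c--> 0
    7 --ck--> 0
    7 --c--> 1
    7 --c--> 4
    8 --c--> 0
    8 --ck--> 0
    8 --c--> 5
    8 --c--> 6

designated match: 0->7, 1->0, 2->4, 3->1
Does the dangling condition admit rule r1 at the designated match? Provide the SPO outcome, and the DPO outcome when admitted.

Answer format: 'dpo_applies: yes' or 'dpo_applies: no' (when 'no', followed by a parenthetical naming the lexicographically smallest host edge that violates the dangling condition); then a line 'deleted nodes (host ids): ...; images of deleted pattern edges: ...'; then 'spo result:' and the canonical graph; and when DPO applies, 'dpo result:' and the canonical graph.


dpo_applies: no
(the rule deletes node 7, which keeps host edge (7,0,ck) outside the match image — the dangling condition fails, DPO blocks; SPO proceeds and side-deletes such edges)
deleted nodes (host ids): 7; images of deleted pattern edges: (7,0,c); (7,1,c); (7,4,c)
spo result:
nodes: 0:vx, 1:vx, 3:vx, 4:vx, 5:vx, 6:vx, 8:tri, 9:vx, 10:vx, 11:vx, 12:tri, 13:tri, 14:tri, 15:tri
edges: (8,0,c); (8,0,ck); (8,5,c); (8,6,c); (12,0,c); (12,9,c); (12,11,c); (13,4,c); (13,9,c); (13,10,c); (14,1,c); (14,10,c); (14,11,c); (15,9,c); (15,10,c); (15,11,c)


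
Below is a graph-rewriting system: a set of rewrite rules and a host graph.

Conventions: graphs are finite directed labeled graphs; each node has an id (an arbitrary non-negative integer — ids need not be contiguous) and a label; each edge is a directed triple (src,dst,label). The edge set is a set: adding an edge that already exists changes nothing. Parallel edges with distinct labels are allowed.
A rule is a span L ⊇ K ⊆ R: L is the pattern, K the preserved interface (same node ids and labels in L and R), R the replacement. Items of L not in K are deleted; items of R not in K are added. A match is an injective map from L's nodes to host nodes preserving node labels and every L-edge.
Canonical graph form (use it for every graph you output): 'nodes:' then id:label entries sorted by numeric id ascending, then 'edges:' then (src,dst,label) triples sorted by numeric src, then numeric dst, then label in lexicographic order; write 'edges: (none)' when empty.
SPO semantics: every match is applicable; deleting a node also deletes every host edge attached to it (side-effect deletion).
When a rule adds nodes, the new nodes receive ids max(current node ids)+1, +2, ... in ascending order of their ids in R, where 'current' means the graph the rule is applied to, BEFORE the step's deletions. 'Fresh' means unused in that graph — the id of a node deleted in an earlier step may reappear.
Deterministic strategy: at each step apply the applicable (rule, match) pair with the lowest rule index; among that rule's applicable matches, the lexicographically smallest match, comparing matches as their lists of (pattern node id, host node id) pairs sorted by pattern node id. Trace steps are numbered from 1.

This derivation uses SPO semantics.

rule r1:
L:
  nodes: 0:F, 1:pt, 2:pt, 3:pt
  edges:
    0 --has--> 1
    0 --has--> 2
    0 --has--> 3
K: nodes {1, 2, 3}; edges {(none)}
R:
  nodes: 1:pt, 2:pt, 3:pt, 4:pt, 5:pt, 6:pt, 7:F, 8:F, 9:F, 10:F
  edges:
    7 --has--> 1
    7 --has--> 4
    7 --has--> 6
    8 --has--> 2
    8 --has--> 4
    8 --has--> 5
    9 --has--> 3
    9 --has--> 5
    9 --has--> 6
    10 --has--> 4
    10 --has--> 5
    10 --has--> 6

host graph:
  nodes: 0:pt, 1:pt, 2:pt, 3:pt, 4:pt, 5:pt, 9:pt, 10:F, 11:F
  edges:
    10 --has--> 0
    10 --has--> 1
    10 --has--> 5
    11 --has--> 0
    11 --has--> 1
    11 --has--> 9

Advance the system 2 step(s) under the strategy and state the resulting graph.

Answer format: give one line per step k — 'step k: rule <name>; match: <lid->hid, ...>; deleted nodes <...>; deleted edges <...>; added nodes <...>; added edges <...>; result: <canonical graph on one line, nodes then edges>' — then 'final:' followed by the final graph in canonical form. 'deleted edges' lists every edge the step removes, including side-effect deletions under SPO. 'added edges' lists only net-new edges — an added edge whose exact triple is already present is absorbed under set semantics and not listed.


step 1: rule r1; match: 0->10, 1->0, 2->1, 3->5; deleted nodes 10; deleted edges (10,0,has); (10,1,has); (10,5,has); added nodes 12, 13, 14, 15, 16, 17, 18; added edges (15,0,has); (15,12,has); (15,14,has); (16,1,has); (16,12,has); (16,13,has); (17,5,has); (17,13,has); (17,14,has); (18,12,has); (18,13,has); (18,14,has); result: nodes: 0:pt, 1:pt, 2:pt, 3:pt, 4:pt, 5:pt, 9:pt, 11:F, 12:pt, 13:pt, 14:pt, 15:F, 16:F, 17:F, 18:F edges: (11,0,has); (11,1,has); (11,9,has); (15,0,has); (15,12,has); (15,14,has); (16,1,has); (16,12,has); (16,13,has); (17,5,has); (17,13,has); (17,14,has); (18,12,has); (18,13,has); (18,14,has)
step 2: rule r1; match: 0->11, 1->0, 2->1, 3->9; deleted nodes 11; deleted edges (11,0,has); (11,1,has); (11,9,has); added nodes 19, 20, 21, 22, 23, 24, 25; added edges (22,0,has); (22,19,has); (22,21,has); (23,1,has); (23,19,has); (23,20,has); (24,9,has); (24,20,has); (24,21,has); (25,19,has); (25,20,has); (25,21,has); result: nodes: 0:pt, 1:pt, 2:pt, 3:pt, 4:pt, 5:pt, 9:pt, 12:pt, 13:pt, 14:pt, 15:F, 16:F, 17:F, 18:F, 19:pt, 20:pt, 21:pt, 22:F, 23:F, 24:F, 25:F edges: (15,0,has); (15,12,has); (15,14,has); (16,1,has); (16,12,has); (16,13,has); (17,5,has); (17,13,has); (17,14,has); (18,12,has); (18,13,has); (18,14,has); (22,0,has); (22,19,has); (22,21,has); (23,1,has); (23,19,has); (23,20,has); (24,9,has); (24,20,has); (24,21,has); (25,19,has); (25,20,has); (25,21,has)
final:
nodes: 0:pt, 1:pt, 2:pt, 3:pt, 4:pt, 5:pt, 9:pt, 12:pt, 13:pt, 14:pt, 15:F, 16:F, 17:F, 18:F, 19:pt, 20:pt, 21:pt, 22:F, 23:F, 24:F, 25:F
edges: (15,0,has); (15,12,has); (15,14,has); (16,1,has); (16,12,has); (16,13,has); (17,5,has); (17,13,has); (17,14,has); (18,12,has); (18,13,has); (18,14,has); (22,0,has); (22,19,has); (22,21,has); (23,1,has); (23,19,has); (23,20,has); (24,9,has); (24,20,has); (24,21,has); (25,19,has); (25,20,has); (25,21,has)


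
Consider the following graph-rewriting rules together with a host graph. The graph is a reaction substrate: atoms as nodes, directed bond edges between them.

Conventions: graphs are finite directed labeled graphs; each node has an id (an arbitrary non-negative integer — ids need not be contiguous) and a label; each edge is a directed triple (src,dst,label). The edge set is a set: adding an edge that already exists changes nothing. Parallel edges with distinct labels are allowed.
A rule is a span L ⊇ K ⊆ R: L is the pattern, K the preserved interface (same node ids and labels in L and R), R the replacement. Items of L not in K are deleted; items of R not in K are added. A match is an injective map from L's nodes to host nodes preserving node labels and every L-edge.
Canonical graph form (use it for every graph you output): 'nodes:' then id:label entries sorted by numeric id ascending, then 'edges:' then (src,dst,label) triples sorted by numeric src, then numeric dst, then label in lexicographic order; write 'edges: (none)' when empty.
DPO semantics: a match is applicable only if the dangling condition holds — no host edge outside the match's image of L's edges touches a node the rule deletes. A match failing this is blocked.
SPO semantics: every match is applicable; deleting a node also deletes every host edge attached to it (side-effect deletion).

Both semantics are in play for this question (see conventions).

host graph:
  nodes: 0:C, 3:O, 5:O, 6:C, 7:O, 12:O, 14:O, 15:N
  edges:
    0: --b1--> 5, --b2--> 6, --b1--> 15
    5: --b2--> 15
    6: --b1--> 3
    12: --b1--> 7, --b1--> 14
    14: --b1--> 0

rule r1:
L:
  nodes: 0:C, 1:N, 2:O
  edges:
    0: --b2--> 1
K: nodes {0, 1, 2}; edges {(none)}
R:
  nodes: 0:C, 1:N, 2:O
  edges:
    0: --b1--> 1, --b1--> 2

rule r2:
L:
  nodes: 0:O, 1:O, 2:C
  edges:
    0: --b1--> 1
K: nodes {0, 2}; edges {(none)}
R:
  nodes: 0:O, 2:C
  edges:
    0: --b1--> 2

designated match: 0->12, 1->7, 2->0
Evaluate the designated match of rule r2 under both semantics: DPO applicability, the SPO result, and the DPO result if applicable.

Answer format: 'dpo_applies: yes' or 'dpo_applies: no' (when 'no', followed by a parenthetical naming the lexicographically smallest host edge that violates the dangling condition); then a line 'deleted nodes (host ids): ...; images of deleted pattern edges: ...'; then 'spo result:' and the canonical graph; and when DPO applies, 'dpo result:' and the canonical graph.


dpo_applies: yes
deleted nodes (host ids): 7; images of deleted pattern edges: (12,7,b1)
spo result:
nodes: 0:C, 3:O, 5:O, 6:C, 12:O, 14:O, 15:N
edges: (0,5,b1); (0,6,b2); (0,15,b1); (5,15,b2); (6,3,b1); (12,0,b1); (12,14,b1); (14,0,b1)
dpo result:
nodes: 0:C, 3:O, 5:O, 6:C, 12:O, 14:O, 15:N
edges: (0,5,b1); (0,6,b2); (0,15,b1); (5,15,b2); (6,3,b1); (12,0,b1); (12,14,b1); (14,0,b1)


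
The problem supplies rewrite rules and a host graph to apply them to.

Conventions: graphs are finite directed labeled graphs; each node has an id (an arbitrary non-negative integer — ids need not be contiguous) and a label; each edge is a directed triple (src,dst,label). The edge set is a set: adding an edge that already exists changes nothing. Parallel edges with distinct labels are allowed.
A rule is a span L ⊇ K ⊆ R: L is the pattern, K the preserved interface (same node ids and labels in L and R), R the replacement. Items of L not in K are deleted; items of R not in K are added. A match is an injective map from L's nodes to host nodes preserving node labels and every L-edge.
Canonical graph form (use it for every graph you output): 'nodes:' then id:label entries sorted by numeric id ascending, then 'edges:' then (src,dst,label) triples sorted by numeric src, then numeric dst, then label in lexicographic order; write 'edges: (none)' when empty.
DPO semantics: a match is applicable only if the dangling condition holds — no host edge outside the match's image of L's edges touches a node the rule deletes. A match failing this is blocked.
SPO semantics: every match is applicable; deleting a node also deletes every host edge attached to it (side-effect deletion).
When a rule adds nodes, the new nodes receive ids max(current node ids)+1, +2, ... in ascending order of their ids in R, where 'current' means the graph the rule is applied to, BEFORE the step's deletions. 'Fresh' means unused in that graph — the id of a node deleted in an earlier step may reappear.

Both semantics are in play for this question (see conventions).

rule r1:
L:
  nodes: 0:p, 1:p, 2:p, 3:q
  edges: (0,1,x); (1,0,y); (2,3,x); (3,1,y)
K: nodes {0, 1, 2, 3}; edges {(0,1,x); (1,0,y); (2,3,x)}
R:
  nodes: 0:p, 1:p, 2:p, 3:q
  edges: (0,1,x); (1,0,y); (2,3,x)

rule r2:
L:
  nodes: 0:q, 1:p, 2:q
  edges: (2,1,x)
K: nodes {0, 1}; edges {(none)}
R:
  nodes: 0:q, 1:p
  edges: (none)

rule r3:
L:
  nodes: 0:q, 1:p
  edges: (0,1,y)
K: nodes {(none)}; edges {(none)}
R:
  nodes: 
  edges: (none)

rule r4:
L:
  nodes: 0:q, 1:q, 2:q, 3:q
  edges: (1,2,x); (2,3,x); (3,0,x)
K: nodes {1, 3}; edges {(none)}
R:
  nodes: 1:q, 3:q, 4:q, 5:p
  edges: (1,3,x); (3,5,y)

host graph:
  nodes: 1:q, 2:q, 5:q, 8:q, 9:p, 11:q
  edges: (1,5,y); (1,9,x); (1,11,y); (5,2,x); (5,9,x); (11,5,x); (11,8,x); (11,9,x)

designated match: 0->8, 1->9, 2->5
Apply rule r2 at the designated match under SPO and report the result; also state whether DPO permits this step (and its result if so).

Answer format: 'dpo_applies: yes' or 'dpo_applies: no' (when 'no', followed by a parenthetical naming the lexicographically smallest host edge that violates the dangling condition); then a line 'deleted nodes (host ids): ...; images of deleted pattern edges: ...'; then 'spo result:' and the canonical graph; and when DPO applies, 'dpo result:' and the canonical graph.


dpo_applies: no
(the rule deletes node 5, which keeps host edge (1,5,y) outside the match image — the dangling condition fails, DPO blocks; SPO proceeds and side-deletes such edges)
deleted nodes (host ids): 5; images of deleted pattern edges: (5,9,x)
spo result:
nodes: 1:q, 2:q, 8:q, 9:p, 11:q
edges: (1,9,x); (1,11,y); (11,8,x); (11,9,x)


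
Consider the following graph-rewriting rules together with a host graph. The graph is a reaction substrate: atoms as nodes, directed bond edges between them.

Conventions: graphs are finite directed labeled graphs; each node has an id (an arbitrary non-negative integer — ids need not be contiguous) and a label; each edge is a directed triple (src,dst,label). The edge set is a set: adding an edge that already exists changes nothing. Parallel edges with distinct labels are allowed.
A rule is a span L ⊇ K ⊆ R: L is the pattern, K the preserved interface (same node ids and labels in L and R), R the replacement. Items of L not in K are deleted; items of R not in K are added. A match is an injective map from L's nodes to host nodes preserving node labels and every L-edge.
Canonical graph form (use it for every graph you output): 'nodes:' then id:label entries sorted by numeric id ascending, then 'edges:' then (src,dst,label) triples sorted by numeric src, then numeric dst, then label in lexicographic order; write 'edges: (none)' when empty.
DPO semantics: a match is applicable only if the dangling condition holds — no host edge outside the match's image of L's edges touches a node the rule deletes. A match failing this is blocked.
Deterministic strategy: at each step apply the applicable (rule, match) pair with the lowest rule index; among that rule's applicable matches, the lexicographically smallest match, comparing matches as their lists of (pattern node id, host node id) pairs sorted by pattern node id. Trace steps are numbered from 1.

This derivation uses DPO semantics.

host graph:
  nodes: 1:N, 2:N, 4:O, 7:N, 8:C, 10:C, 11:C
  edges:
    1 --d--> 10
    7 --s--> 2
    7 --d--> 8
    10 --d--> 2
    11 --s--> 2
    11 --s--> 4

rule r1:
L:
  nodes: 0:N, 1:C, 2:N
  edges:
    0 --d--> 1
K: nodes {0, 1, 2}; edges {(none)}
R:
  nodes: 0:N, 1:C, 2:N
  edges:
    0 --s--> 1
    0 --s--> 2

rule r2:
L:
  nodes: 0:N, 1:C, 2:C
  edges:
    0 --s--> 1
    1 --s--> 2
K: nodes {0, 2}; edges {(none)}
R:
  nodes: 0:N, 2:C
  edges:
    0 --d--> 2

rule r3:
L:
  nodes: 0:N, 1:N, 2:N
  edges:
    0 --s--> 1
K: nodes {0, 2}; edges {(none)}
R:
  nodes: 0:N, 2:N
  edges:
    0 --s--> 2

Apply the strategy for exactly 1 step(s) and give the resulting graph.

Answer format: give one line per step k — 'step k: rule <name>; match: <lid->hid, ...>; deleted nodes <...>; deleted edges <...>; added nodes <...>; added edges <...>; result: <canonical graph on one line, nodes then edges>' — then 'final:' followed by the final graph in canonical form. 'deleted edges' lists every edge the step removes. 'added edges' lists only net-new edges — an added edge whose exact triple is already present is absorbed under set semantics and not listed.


step 1: rule r1; match: 0->1, 1->10, 2->2; deleted nodes (none); deleted edges (1,10,d); added nodes (none); added edges (1,2,s); (1,10,s); result: nodes: 1:N, 2:N, 4:O, 7:N, 8:C, 10:C, 11:C edges: (1,2,s); (1,10,s); (7,2,s); (7,8,d); (10,2,d); (11,2,s); (11,4,s)
final:
nodes: 1:N, 2:N, 4:O, 7:N, 8:C, 10:C, 11:C
edges: (1,2,s); (1,10,s); (7,2,s); (7,8,d); (10,2,d); (11,2,s); (11,4,s)


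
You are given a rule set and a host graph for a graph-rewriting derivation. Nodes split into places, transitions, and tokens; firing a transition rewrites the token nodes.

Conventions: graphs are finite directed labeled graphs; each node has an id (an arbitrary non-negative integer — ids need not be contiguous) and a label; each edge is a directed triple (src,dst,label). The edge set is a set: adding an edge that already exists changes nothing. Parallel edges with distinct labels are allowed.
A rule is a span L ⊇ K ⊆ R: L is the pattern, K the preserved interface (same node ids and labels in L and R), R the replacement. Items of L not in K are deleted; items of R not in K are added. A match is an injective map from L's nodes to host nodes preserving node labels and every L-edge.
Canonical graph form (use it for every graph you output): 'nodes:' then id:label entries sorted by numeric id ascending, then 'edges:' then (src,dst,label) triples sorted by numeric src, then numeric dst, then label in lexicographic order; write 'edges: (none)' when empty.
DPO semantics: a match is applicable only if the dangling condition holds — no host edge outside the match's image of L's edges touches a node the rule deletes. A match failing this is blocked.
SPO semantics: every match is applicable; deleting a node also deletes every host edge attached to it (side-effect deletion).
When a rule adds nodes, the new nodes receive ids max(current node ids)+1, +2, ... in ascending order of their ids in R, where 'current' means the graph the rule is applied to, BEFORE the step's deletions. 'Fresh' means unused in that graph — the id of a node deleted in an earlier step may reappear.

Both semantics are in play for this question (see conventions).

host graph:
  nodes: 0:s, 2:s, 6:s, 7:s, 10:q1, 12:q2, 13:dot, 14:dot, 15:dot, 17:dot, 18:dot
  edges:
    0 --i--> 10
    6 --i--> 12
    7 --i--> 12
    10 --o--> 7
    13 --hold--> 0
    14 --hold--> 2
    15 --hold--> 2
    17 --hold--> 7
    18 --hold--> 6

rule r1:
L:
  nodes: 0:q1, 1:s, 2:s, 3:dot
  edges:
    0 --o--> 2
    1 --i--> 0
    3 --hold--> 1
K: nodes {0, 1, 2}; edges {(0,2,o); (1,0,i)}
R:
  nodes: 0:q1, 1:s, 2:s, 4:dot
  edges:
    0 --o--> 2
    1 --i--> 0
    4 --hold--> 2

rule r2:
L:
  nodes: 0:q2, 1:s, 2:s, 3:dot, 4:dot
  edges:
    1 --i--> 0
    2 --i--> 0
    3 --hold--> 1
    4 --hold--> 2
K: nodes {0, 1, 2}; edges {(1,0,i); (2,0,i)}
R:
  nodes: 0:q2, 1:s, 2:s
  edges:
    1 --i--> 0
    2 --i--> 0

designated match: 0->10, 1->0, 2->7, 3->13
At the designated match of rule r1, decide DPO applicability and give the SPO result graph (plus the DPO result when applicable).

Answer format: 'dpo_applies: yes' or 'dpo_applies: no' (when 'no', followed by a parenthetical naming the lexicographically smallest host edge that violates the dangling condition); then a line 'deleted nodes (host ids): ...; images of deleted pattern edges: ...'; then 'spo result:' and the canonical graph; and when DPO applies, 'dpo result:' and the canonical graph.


dpo_applies: yes
deleted nodes (host ids): 13; images of deleted pattern edges: (13,0,hold)
spo result:
nodes: 0:s, 2:s, 6:s, 7:s, 10:q1, 12:q2, 14:dot, 15:dot, 17:dot, 18:dot, 19:dot
edges: (0,10,i); (6,12,i); (7,12,i); (10,7,o); (14,2,hold); (15,2,hold); (17,7,hold); (18,6,hold); (19,7,hold)
dpo result:
nodes: 0:s, 2:s, 6:s, 7:s, 10:q1, 12:q2, 14:dot, 15:dot, 17:dot, 18:dot, 19:dot
edges: (0,10,i); (6,12,i); (7,12,i); (10,7,o); (14,2,hold); (15,2,hold); (17,7,hold); (18,6,hold); (19,7,hold)


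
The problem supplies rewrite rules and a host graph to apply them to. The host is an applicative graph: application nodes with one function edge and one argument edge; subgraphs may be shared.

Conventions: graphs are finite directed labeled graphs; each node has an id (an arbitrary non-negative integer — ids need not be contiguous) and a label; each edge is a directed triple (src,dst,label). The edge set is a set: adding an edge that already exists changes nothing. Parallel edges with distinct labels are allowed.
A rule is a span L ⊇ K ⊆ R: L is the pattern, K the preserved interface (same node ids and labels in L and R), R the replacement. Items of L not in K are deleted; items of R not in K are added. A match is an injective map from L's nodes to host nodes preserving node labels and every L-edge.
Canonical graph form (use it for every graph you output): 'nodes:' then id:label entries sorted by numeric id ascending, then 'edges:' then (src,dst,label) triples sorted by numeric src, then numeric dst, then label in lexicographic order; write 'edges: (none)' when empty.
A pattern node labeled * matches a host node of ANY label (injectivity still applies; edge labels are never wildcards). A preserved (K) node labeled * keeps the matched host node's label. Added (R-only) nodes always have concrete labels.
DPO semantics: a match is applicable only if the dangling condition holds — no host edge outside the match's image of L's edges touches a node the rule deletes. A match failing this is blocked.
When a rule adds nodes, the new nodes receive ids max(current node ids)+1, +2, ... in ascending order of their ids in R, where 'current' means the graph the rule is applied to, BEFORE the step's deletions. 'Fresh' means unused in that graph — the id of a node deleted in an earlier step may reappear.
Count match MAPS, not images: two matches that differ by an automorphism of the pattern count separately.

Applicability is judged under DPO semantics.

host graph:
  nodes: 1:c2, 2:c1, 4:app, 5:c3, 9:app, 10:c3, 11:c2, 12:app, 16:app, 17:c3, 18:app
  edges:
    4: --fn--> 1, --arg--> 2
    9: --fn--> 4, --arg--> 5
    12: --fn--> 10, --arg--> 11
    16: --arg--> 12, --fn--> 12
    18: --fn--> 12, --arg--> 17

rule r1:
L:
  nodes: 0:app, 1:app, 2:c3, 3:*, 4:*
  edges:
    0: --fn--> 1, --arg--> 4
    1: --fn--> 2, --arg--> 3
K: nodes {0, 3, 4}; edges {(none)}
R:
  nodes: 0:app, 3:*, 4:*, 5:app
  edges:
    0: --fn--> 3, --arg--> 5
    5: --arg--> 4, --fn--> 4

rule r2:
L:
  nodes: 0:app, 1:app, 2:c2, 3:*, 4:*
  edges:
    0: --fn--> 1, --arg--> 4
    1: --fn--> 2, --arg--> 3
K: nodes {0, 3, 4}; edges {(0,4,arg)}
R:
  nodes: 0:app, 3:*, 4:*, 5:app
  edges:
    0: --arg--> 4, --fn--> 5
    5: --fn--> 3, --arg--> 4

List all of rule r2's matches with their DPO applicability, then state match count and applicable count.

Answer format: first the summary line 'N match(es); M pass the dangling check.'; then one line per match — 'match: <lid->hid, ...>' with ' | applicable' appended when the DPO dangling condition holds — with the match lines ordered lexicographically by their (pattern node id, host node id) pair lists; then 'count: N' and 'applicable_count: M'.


1 match(es); 1 pass the dangling check.
match: 0->9, 1->4, 2->1, 3->2, 4->5 | applicable
count: 1
applicable_count: 1
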